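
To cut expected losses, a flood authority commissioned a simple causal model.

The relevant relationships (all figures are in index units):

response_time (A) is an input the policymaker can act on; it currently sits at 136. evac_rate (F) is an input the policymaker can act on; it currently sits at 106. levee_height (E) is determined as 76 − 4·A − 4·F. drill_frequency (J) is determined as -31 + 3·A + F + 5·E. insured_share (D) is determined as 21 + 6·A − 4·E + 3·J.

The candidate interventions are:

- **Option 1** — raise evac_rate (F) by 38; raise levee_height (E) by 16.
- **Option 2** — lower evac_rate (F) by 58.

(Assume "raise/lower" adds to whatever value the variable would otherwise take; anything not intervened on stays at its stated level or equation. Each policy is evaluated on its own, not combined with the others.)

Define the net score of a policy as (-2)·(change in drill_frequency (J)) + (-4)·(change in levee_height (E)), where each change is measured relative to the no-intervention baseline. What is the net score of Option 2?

-3132

Baseline:
  A = 136
  F = 106
  E = 76 − 4·136 − 4·106 = -892
  J = -31 + 3·136 + 106 + 5·(-892) = -3977
Option 2 (F − 58):
  A = 136
  F = 106 − 58 = 48
  E = 76 − 4·136 − 4·48 = -660
  J = -31 + 3·136 + 48 + 5·(-660) = -2875
ΔJ = -2875 − (-3977) = 1102; ΔE = -660 − (-892) = 232
Score = (-2)·1102 + (-4)·232 = -3132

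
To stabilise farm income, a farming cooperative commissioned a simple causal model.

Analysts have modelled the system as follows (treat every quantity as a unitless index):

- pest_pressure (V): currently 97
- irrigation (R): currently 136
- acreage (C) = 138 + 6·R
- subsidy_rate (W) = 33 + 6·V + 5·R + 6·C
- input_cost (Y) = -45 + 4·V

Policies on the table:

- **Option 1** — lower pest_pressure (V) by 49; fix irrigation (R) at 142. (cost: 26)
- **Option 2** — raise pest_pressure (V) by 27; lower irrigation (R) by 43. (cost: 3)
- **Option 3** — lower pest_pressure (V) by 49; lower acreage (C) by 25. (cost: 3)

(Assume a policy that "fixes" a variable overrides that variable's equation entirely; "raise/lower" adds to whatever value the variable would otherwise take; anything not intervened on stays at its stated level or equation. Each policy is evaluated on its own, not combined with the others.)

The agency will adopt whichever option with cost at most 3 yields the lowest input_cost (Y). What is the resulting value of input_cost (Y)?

Option 2 (V + 27, R − 43):
  V = 97 + 27 = 124
  Y = -45 + 4·124 = 451
Option 3 (V − 49, C − 25):
  V = 97 − 49 = 48
  Y = -45 + 4·48 = 147
Comparing — Option 2: Y=451, Option 3: Y=147. Lowest is 147 (Option 3).

147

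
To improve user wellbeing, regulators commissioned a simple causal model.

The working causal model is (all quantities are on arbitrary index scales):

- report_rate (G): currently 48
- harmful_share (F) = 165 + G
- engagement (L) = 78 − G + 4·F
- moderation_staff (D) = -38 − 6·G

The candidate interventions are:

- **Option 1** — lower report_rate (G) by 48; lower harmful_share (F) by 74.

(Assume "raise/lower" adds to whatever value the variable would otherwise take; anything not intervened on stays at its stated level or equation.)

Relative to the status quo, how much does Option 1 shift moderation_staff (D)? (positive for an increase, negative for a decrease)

288

Baseline:
  G = 48
  D = -38 − 6·48 = -326
Option 1 (G − 48, F − 74):
  G = 48 − 48 = 0
  D = -38 − 6·0 = -38
Change in D: -38 − (-326) = 288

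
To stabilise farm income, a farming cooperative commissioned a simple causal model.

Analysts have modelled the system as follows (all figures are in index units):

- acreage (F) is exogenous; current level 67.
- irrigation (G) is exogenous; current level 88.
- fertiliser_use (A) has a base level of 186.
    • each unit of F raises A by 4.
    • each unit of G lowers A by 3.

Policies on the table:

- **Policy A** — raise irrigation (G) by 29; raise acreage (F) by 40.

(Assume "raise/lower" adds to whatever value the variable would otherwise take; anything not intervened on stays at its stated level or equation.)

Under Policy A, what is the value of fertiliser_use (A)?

263

Policy A (G + 29, F + 40):
  F = 67 + 40 = 107
  G = 88 + 29 = 117
  A = 186 + 4·107 − 3·117 = 263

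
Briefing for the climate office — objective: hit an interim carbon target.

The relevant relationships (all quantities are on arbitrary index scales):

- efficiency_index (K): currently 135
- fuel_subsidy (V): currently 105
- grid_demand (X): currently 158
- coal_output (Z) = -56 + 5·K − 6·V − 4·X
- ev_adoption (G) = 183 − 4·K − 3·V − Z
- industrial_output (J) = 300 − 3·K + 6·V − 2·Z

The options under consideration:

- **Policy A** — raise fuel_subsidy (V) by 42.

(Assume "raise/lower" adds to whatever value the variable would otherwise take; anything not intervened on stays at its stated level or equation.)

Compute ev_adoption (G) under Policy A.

97

Policy A (V + 42):
  K = 135
  V = 105 + 42 = 147
  X = 158
  Z = -56 + 5·135 − 6·147 − 4·158 = -895
  G = 183 − 4·135 − 3·147 − (-895) = 97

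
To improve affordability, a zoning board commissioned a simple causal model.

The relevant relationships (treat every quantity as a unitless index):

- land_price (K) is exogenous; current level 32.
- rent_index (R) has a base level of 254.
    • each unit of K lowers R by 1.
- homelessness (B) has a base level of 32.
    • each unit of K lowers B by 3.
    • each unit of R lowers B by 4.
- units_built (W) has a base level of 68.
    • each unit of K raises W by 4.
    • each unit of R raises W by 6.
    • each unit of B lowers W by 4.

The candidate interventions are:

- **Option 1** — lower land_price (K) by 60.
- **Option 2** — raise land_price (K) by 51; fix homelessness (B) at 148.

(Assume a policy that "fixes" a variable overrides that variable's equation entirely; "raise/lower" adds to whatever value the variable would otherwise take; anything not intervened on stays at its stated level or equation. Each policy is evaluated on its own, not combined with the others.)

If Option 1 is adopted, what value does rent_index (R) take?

Option 1 (K − 60):
  K = 32 − 60 = -28
  R = 254 − (-28) = 282

282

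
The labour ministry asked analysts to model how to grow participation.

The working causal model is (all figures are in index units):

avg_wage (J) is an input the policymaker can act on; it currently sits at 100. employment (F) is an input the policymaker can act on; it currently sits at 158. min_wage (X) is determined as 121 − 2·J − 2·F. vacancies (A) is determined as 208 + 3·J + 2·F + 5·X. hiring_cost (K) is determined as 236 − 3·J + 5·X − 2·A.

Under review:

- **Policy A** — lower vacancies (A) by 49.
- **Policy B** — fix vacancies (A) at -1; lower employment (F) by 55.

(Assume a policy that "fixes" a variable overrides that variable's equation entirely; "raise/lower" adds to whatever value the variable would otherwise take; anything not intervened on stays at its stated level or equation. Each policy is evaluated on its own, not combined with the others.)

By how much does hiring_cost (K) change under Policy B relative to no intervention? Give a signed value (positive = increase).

-1750

Baseline:
  J = 100
  F = 158
  X = 121 − 2·100 − 2·158 = -395
  A = 208 + 3·100 + 2·158 + 5·(-395) = -1151
  K = 236 − 3·100 + 5·(-395) − 2·(-1151) = 263
Policy B (A := -1, F − 55):
  J = 100
  F = 158 − 55 = 103
  X = 121 − 2·100 − 2·103 = -285
  A = -1
  K = 236 − 3·100 + 5·(-285) − 2·(-1) = -1487
Change in K: -1487 − 263 = -1750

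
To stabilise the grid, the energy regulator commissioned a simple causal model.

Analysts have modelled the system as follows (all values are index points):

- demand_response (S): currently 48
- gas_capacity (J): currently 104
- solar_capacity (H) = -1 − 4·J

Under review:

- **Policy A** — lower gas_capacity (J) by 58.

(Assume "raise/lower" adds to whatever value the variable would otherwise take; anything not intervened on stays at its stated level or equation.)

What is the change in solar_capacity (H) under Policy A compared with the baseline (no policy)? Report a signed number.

232

Baseline:
  J = 104
  H = -1 − 4·104 = -417
Policy A (J − 58):
  J = 104 − 58 = 46
  H = -1 − 4·46 = -185
Change in H: -185 − (-417) = 232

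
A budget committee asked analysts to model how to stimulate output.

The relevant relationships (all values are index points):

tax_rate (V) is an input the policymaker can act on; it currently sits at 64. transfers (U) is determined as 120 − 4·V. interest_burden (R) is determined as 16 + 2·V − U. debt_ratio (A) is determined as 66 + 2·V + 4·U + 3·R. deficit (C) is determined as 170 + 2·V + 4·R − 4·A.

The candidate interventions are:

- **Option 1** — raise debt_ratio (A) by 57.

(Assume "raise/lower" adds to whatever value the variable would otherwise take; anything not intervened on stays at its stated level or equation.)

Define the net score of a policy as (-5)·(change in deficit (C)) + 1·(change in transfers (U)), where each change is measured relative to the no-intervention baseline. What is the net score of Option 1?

Baseline:
  V = 64
  U = 120 − 4·64 = -136
  R = 16 + 2·64 − (-136) = 280
  A = 66 + 2·64 + 4·(-136) + 3·280 = 490
  C = 170 + 2·64 + 4·280 − 4·490 = -542
Option 1 (A + 57):
  V = 64
  U = 120 − 4·64 = -136
  R = 16 + 2·64 − (-136) = 280
  A = 66 + 2·64 + 4·(-136) + 3·280 (+57 from intervention) = 547
  C = 170 + 2·64 + 4·280 − 4·547 = -770
ΔC = -770 − (-542) = -228; ΔU = -136 − (-136) = 0
Score = (-5)·(-228) + 1·0 = 1140

1140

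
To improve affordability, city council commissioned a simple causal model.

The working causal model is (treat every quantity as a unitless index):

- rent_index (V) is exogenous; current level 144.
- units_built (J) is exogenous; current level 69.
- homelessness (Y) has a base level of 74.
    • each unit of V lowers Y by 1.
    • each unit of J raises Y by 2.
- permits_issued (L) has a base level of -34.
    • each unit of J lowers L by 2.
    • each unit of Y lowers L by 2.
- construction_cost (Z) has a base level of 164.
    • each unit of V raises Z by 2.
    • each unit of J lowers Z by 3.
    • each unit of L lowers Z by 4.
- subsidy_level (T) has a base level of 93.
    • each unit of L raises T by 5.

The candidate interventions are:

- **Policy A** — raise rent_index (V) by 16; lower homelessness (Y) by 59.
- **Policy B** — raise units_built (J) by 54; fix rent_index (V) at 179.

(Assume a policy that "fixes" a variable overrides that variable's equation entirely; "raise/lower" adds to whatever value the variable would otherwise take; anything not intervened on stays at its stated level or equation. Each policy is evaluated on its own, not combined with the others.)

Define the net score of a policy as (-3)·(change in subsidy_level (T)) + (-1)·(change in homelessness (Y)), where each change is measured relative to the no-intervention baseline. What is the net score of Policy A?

Baseline:
  V = 144
  J = 69
  Y = 74 − 144 + 2·69 = 68
  L = -34 − 2·69 − 2·68 = -308
  T = 93 + 5·(-308) = -1447
Policy A (V + 16, Y − 59):
  V = 144 + 16 = 160
  J = 69
  Y = 74 − 160 + 2·69 (−59 from intervention) = -7
  L = -34 − 2·69 − 2·(-7) = -158
  T = 93 + 5·(-158) = -697
ΔT = -697 − (-1447) = 750; ΔY = -7 − 68 = -75
Score = (-3)·750 + (-1)·(-75) = -2175

-2175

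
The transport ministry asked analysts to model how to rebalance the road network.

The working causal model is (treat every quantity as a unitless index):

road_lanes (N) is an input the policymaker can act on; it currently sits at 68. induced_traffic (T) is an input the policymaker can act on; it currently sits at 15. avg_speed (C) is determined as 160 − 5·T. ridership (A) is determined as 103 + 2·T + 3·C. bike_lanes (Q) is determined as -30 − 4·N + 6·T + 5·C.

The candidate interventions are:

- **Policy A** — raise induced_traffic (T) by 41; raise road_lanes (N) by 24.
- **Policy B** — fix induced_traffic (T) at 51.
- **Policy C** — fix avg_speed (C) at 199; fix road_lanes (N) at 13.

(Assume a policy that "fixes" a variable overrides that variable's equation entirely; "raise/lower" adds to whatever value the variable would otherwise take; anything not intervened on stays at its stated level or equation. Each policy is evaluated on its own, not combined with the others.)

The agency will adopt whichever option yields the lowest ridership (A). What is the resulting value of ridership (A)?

Policy A (T + 41, N + 24):
  T = 15 + 41 = 56
  C = 160 − 5·56 = -120
  A = 103 + 2·56 + 3·(-120) = -145
Policy B (T := 51):
  T = 51
  C = 160 − 5·51 = -95
  A = 103 + 2·51 + 3·(-95) = -80
Policy C (C := 199, N := 13):
  T = 15
  C = 199
  A = 103 + 2·15 + 3·199 = 730
Comparing — Policy A: A=-145, Policy B: A=-80, Policy C: A=730. Lowest is -145 (Policy A).

-145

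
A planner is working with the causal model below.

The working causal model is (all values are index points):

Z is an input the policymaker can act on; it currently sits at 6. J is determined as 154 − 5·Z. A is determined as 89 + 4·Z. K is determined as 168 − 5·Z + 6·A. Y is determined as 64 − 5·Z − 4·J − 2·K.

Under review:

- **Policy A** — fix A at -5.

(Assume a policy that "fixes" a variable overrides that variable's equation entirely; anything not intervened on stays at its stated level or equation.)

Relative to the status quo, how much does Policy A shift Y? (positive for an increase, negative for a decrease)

Baseline:
  Z = 6
  J = 154 − 5·6 = 124
  A = 89 + 4·6 = 113
  K = 168 − 5·6 + 6·113 = 816
  Y = 64 − 5·6 − 4·124 − 2·816 = -2094
Policy A (A := -5):
  Z = 6
  J = 154 − 5·6 = 124
  A = -5
  K = 168 − 5·6 + 6·(-5) = 108
  Y = 64 − 5·6 − 4·124 − 2·108 = -678
Change in Y: -678 − (-2094) = 1416

1416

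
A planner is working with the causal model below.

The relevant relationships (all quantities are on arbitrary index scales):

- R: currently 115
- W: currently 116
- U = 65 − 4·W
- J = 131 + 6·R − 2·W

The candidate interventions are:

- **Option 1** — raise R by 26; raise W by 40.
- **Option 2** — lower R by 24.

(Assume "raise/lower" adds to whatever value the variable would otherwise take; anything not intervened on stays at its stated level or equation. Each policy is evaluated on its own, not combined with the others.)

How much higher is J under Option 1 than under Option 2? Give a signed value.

Option 1 (R + 26, W + 40):
  R = 115 + 26 = 141
  W = 116 + 40 = 156
  J = 131 + 6·141 − 2·156 = 665
Option 2 (R − 24):
  R = 115 − 24 = 91
  W = 116
  J = 131 + 6·91 − 2·116 = 445
J: 665 − 445 = 220

220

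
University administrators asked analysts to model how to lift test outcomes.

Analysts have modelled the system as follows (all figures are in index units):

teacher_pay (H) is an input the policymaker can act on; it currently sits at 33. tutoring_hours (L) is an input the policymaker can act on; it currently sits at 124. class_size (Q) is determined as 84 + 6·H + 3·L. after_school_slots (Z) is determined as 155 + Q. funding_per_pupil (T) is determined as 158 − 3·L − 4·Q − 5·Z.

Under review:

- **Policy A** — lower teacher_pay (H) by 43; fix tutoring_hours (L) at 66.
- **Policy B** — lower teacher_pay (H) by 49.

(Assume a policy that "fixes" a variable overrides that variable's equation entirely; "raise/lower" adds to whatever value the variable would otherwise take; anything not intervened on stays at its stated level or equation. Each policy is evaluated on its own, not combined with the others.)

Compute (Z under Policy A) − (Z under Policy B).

-138

Policy A (H − 43, L := 66):
  H = 33 − 43 = -10
  L = 66
  Q = 84 + 6·(-10) + 3·66 = 222
  Z = 155 + 222 = 377
Policy B (H − 49):
  H = 33 − 49 = -16
  L = 124
  Q = 84 + 6·(-16) + 3·124 = 360
  Z = 155 + 360 = 515
Z: 377 − 515 = -138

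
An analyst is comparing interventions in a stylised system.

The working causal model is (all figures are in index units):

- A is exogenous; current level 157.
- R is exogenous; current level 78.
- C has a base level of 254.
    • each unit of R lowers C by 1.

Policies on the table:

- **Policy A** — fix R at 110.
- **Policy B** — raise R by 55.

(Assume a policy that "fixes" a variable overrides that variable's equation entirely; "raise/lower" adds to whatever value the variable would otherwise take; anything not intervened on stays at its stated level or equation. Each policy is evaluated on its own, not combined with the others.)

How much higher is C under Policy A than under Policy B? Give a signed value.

23

Policy A (R := 110):
  R = 110
  C = 254 − 110 = 144
Policy B (R + 55):
  R = 78 + 55 = 133
  C = 254 − 133 = 121
C: 144 − 121 = 23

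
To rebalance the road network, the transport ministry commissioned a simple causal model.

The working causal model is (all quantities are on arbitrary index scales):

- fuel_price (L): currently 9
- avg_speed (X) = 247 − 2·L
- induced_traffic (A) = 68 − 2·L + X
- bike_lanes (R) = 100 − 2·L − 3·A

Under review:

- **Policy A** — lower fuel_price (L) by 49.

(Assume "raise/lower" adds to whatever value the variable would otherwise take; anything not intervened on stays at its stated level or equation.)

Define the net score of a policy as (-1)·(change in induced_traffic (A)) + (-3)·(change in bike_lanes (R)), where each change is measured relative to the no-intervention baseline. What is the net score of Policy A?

Baseline:
  L = 9
  X = 247 − 2·9 = 229
  A = 68 − 2·9 + 229 = 279
  R = 100 − 2·9 − 3·279 = -755
Policy A (L − 49):
  L = 9 − 49 = -40
  X = 247 − 2·(-40) = 327
  A = 68 − 2·(-40) + 327 = 475
  R = 100 − 2·(-40) − 3·475 = -1245
ΔA = 475 − 279 = 196; ΔR = -1245 − (-755) = -490
Score = (-1)·196 + (-3)·(-490) = 1274

1274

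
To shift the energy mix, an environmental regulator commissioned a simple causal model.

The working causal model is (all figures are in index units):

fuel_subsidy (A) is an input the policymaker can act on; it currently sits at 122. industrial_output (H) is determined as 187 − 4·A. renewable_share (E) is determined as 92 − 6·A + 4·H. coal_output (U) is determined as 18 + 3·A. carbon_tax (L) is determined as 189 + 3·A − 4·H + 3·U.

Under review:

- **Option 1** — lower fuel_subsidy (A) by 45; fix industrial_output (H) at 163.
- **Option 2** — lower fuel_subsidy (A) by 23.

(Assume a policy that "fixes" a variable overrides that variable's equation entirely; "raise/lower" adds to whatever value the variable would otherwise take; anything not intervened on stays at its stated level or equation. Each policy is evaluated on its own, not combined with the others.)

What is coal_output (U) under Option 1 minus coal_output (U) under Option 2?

-66

Option 1 (A − 45, H := 163):
  A = 122 − 45 = 77
  U = 18 + 3·77 = 249
Option 2 (A − 23):
  A = 122 − 23 = 99
  U = 18 + 3·99 = 315
U: 249 − 315 = -66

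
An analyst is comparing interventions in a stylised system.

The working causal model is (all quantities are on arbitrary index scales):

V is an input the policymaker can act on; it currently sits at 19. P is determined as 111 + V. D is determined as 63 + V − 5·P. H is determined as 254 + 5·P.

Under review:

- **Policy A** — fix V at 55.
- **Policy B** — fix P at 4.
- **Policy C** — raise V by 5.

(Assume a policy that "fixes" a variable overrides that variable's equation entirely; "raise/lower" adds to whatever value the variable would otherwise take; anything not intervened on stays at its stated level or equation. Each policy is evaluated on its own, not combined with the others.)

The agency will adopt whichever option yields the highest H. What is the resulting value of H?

Policy A (V := 55):
  V = 55
  P = 111 + 55 = 166
  H = 254 + 5·166 = 1084
Policy B (P := 4):
  V = 19
  P = 4
  H = 254 + 5·4 = 274
Policy C (V + 5):
  V = 19 + 5 = 24
  P = 111 + 24 = 135
  H = 254 + 5·135 = 929
Comparing — Policy A: H=1084, Policy B: H=274, Policy C: H=929. Highest is 1084 (Policy A).

1084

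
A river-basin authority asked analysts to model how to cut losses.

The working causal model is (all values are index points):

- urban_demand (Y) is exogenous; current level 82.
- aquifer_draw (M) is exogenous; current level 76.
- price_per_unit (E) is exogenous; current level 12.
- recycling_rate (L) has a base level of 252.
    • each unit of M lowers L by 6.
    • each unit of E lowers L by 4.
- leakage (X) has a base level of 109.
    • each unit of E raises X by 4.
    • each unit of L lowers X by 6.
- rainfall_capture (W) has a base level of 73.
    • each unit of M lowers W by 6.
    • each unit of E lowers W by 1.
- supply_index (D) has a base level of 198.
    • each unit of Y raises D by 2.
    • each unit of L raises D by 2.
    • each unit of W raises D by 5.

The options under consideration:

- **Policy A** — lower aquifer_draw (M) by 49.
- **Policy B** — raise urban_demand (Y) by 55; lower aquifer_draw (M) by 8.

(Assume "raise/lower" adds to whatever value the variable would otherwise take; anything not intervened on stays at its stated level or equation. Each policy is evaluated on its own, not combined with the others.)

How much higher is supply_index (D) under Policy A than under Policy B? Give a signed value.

1612

Policy A (M − 49):
  Y = 82
  M = 76 − 49 = 27
  E = 12
  L = 252 − 6·27 − 4·12 = 42
  W = 73 − 6·27 − 12 = -101
  D = 198 + 2·82 + 2·42 + 5·(-101) = -59
Policy B (Y + 55, M − 8):
  Y = 82 + 55 = 137
  M = 76 − 8 = 68
  E = 12
  L = 252 − 6·68 − 4·12 = -204
  W = 73 − 6·68 − 12 = -347
  D = 198 + 2·137 + 2·(-204) + 5·(-347) = -1671
D: -59 − (-1671) = 1612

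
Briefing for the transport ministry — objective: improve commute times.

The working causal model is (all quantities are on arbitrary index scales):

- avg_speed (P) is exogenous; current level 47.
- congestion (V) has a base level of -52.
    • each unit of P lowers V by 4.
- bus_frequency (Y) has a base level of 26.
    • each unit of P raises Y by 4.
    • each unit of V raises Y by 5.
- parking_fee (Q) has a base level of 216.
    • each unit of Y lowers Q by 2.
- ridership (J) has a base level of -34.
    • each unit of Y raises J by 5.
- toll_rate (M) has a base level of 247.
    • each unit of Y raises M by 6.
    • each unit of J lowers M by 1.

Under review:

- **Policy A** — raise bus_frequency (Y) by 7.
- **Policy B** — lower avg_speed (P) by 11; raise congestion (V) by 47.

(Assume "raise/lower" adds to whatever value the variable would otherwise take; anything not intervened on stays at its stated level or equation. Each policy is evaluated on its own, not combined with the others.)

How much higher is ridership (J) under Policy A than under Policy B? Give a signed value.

Policy A (Y + 7):
  P = 47
  V = -52 − 4·47 = -240
  Y = 26 + 4·47 + 5·(-240) (+7 from intervention) = -979
  J = -34 + 5·(-979) = -4929
Policy B (P − 11, V + 47):
  P = 47 − 11 = 36
  V = -52 − 4·36 (+47 from intervention) = -149
  Y = 26 + 4·36 + 5·(-149) = -575
  J = -34 + 5·(-575) = -2909
J: -4929 − (-2909) = -2020

-2020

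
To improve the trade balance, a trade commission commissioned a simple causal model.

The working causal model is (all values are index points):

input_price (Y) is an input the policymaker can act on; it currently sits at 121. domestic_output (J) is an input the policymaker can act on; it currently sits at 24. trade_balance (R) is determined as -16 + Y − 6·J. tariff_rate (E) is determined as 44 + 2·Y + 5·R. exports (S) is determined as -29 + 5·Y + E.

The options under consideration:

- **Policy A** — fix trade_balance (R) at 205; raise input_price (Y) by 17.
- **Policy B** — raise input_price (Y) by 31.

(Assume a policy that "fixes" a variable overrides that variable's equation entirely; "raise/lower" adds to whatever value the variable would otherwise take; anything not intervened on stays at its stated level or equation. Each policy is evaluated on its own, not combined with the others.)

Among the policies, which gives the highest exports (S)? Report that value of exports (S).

Policy A (R := 205, Y + 17):
  Y = 121 + 17 = 138
  J = 24
  R = 205
  E = 44 + 2·138 + 5·205 = 1345
  S = -29 + 5·138 + 1345 = 2006
Policy B (Y + 31):
  Y = 121 + 31 = 152
  J = 24
  R = -16 + 152 − 6·24 = -8
  E = 44 + 2·152 + 5·(-8) = 308
  S = -29 + 5·152 + 308 = 1039
Comparing — Policy A: S=2006, Policy B: S=1039. Highest is 2006 (Policy A).

2006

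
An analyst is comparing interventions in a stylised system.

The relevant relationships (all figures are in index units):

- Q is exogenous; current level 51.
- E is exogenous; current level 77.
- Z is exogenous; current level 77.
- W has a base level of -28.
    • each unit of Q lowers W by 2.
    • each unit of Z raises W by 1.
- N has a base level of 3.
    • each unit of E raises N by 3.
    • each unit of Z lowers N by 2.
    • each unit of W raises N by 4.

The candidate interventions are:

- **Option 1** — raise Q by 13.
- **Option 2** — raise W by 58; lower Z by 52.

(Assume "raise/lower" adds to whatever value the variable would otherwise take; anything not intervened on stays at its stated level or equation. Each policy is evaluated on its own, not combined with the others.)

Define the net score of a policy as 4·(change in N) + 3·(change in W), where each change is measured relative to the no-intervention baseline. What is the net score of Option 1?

Baseline:
  Q = 51
  E = 77
  Z = 77
  W = -28 − 2·51 + 77 = -53
  N = 3 + 3·77 − 2·77 + 4·(-53) = -132
Option 1 (Q + 13):
  Q = 51 + 13 = 64
  E = 77
  Z = 77
  W = -28 − 2·64 + 77 = -79
  N = 3 + 3·77 − 2·77 + 4·(-79) = -236
ΔN = -236 − (-132) = -104; ΔW = -79 − (-53) = -26
Score = 4·(-104) + 3·(-26) = -494

-494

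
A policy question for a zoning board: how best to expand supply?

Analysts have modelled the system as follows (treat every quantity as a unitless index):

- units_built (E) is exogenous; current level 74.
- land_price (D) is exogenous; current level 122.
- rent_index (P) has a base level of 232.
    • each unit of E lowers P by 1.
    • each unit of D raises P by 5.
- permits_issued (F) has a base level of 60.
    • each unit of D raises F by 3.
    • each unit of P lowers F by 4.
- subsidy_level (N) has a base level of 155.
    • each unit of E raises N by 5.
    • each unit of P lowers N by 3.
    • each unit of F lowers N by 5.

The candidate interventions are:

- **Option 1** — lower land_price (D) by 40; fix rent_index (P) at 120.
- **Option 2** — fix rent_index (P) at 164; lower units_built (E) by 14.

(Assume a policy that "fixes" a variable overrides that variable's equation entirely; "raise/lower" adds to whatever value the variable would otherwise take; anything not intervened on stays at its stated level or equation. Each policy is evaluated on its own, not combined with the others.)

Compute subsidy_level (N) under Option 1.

1035

Option 1 (D − 40, P := 120):
  E = 74
  D = 122 − 40 = 82
  P = 120
  F = 60 + 3·82 − 4·120 = -174
  N = 155 + 5·74 − 3·120 − 5·(-174) = 1035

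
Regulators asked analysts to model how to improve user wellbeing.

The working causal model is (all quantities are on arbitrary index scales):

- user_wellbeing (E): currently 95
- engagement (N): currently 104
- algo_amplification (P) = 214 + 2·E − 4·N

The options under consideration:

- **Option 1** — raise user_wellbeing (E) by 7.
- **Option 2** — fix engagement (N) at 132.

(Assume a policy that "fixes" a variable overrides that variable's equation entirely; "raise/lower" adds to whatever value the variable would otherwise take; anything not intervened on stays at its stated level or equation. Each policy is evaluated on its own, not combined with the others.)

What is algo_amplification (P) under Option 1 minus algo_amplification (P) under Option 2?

Option 1 (E + 7):
  E = 95 + 7 = 102
  N = 104
  P = 214 + 2·102 − 4·104 = 2
Option 2 (N := 132):
  E = 95
  N = 132
  P = 214 + 2·95 − 4·132 = -124
P: 2 − (-124) = 126

126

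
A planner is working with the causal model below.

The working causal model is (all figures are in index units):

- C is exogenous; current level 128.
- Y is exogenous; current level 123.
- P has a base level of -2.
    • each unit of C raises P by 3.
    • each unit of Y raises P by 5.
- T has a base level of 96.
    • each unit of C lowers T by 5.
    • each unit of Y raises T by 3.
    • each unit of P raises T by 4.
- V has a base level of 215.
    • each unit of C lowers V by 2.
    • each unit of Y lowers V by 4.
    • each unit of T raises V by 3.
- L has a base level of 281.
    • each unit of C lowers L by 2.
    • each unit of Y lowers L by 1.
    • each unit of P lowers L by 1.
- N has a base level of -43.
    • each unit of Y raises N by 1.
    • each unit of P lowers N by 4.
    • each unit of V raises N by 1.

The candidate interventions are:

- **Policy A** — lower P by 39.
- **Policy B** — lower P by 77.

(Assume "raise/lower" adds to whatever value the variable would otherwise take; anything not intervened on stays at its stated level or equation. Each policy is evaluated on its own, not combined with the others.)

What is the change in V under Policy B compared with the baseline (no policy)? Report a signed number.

-924

Baseline:
  C = 128
  Y = 123
  P = -2 + 3·128 + 5·123 = 997
  T = 96 − 5·128 + 3·123 + 4·997 = 3813
  V = 215 − 2·128 − 4·123 + 3·3813 = 10906
Policy B (P − 77):
  C = 128
  Y = 123
  P = -2 + 3·128 + 5·123 (−77 from intervention) = 920
  T = 96 − 5·128 + 3·123 + 4·920 = 3505
  V = 215 − 2·128 − 4·123 + 3·3505 = 9982
Change in V: 9982 − 10906 = -924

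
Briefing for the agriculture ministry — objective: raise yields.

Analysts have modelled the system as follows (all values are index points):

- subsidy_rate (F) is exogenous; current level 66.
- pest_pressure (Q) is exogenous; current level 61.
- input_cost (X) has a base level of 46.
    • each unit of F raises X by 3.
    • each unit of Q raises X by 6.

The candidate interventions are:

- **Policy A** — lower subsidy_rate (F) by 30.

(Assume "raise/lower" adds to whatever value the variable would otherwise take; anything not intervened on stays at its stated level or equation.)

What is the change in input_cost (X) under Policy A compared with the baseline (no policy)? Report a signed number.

-90

Baseline:
  F = 66
  Q = 61
  X = 46 + 3·66 + 6·61 = 610
Policy A (F − 30):
  F = 66 − 30 = 36
  Q = 61
  X = 46 + 3·36 + 6·61 = 520
Change in X: 520 − 610 = -90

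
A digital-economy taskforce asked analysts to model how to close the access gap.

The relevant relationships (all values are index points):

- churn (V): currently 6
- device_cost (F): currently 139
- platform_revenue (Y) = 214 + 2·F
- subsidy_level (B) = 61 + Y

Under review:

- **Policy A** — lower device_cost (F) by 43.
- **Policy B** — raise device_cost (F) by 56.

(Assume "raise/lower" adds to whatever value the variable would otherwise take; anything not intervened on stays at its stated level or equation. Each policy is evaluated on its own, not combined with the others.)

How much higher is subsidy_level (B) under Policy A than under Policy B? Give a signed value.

Policy A (F − 43):
  F = 139 − 43 = 96
  Y = 214 + 2·96 = 406
  B = 61 + 406 = 467
Policy B (F + 56):
  F = 139 + 56 = 195
  Y = 214 + 2·195 = 604
  B = 61 + 604 = 665
B: 467 − 665 = -198

-198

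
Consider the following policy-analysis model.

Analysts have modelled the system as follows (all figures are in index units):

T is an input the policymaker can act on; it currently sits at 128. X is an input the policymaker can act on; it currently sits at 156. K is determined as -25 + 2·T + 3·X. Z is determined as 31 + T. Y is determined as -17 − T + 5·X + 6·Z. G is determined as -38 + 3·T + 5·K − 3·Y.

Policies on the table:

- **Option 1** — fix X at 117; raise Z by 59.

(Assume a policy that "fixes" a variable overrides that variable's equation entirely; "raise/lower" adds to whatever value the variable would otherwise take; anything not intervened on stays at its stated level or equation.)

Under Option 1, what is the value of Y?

1748

Option 1 (X := 117, Z + 59):
  T = 128
  X = 117
  Z = 31 + 128 (+59 from intervention) = 218
  Y = -17 − 128 + 5·117 + 6·218 = 1748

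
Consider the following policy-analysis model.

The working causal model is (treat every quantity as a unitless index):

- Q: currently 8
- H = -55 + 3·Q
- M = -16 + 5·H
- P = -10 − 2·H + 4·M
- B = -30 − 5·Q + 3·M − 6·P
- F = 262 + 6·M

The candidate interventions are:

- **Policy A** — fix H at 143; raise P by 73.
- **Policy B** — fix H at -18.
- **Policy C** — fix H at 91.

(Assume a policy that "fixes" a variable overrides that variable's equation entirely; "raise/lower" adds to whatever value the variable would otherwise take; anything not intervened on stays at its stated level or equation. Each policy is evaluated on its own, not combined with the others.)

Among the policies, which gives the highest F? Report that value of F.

4456

Policy A (H := 143, P + 73):
  Q = 8
  H = 143
  M = -16 + 5·143 = 699
  F = 262 + 6·699 = 4456
Policy B (H := -18):
  Q = 8
  H = -18
  M = -16 + 5·(-18) = -106
  F = 262 + 6·(-106) = -374
Policy C (H := 91):
  Q = 8
  H = 91
  M = -16 + 5·91 = 439
  F = 262 + 6·439 = 2896
Comparing — Policy A: F=4456, Policy B: F=-374, Policy C: F=2896. Highest is 4456 (Policy A).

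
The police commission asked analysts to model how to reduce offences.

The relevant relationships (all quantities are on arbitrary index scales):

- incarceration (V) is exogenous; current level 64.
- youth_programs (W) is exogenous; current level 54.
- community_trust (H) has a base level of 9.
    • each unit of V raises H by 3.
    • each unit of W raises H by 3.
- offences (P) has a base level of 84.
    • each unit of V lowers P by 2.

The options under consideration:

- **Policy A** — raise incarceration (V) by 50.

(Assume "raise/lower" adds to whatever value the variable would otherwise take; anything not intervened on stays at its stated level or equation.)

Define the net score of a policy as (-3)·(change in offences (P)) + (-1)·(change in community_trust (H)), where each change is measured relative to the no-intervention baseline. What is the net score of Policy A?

Baseline:
  V = 64
  W = 54
  H = 9 + 3·64 + 3·54 = 363
  P = 84 − 2·64 = -44
Policy A (V + 50):
  V = 64 + 50 = 114
  W = 54
  H = 9 + 3·114 + 3·54 = 513
  P = 84 − 2·114 = -144
ΔP = -144 − (-44) = -100; ΔH = 513 − 363 = 150
Score = (-3)·(-100) + (-1)·150 = 150

150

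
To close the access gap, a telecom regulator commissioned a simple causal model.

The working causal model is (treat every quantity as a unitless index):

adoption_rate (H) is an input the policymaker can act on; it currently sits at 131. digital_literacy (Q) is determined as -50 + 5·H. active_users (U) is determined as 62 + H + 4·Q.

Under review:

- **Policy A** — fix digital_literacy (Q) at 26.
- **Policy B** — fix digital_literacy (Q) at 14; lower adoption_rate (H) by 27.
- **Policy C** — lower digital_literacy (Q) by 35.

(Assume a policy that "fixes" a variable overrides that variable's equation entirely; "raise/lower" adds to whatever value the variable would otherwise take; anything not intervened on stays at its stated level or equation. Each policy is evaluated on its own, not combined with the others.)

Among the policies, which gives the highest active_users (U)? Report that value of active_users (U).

2473

Policy A (Q := 26):
  H = 131
  Q = 26
  U = 62 + 131 + 4·26 = 297
Policy B (Q := 14, H − 27):
  H = 131 − 27 = 104
  Q = 14
  U = 62 + 104 + 4·14 = 222
Policy C (Q − 35):
  H = 131
  Q = -50 + 5·131 (−35 from intervention) = 570
  U = 62 + 131 + 4·570 = 2473
Comparing — Policy A: U=297, Policy B: U=222, Policy C: U=2473. Highest is 2473 (Policy C).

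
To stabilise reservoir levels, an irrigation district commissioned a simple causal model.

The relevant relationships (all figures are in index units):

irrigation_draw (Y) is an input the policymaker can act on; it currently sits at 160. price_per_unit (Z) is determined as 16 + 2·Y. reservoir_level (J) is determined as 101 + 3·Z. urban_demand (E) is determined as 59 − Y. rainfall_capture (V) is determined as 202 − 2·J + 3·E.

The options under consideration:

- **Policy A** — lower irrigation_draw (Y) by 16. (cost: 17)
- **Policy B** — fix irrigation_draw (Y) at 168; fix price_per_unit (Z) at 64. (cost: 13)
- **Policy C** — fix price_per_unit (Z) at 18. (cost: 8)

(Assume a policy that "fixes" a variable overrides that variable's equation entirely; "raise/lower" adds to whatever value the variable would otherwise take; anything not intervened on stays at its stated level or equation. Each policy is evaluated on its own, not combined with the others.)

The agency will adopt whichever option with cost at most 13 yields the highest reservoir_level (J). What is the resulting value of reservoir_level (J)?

Policy B (Y := 168, Z := 64):
  Y = 168
  Z = 64
  J = 101 + 3·64 = 293
Policy C (Z := 18):
  Y = 160
  Z = 18
  J = 101 + 3·18 = 155
Comparing — Policy B: J=293, Policy C: J=155. Highest is 293 (Policy B).

293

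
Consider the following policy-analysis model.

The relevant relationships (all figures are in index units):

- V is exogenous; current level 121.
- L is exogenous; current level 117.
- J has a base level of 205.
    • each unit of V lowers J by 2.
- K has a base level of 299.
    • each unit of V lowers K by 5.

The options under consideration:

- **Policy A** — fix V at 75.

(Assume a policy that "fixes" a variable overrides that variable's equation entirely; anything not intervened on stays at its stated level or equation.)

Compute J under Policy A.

Policy A (V := 75):
  V = 75
  J = 205 − 2·75 = 55

55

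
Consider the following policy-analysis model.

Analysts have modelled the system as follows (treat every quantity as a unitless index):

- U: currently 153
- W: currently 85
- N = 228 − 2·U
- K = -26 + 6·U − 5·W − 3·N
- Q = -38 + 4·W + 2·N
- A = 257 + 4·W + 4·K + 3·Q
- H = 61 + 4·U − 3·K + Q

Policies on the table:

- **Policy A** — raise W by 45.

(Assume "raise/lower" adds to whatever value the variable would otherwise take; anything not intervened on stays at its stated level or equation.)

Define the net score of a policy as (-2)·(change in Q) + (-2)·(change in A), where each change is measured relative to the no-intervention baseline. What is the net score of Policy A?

0

Baseline:
  U = 153
  W = 85
  N = 228 − 2·153 = -78
  K = -26 + 6·153 − 5·85 − 3·(-78) = 701
  Q = -38 + 4·85 + 2·(-78) = 146
  A = 257 + 4·85 + 4·701 + 3·146 = 3839
Policy A (W + 45):
  U = 153
  W = 85 + 45 = 130
  N = 228 − 2·153 = -78
  K = -26 + 6·153 − 5·130 − 3·(-78) = 476
  Q = -38 + 4·130 + 2·(-78) = 326
  A = 257 + 4·130 + 4·476 + 3·326 = 3659
ΔQ = 326 − 146 = 180; ΔA = 3659 − 3839 = -180
Score = (-2)·180 + (-2)·(-180) = 0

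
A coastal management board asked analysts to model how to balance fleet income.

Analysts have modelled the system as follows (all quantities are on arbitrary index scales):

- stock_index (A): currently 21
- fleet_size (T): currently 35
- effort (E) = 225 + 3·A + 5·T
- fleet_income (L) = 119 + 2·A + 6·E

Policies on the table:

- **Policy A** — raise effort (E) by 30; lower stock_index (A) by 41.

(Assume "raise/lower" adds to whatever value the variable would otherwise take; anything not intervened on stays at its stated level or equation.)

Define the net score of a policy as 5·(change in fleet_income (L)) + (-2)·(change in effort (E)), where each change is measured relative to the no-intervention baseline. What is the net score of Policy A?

-3014

Baseline:
  A = 21
  T = 35
  E = 225 + 3·21 + 5·35 = 463
  L = 119 + 2·21 + 6·463 = 2939
Policy A (E + 30, A − 41):
  A = 21 − 41 = -20
  T = 35
  E = 225 + 3·(-20) + 5·35 (+30 from intervention) = 370
  L = 119 + 2·(-20) + 6·370 = 2299
ΔL = 2299 − 2939 = -640; ΔE = 370 − 463 = -93
Score = 5·(-640) + (-2)·(-93) = -3014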